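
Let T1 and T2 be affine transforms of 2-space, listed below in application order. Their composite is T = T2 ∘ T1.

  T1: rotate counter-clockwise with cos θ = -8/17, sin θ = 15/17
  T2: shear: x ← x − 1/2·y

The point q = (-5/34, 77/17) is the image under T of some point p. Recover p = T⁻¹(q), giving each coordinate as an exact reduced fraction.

p = (3, -4)

T1 = [-8/17 -15/17 0; 15/17 -8/17 0; 0 0 1]
T2·T1 = [-31/34 -11/17 0; 15/17 -8/17 0; 0 0 1]
det M = 1; M⁻¹ = [-8/17 11/17 0; -15/17 -31/34 0; 0 0 1]
M⁻¹ · (-5/34, 77/17)ᵀ = (3, -4)ᵀ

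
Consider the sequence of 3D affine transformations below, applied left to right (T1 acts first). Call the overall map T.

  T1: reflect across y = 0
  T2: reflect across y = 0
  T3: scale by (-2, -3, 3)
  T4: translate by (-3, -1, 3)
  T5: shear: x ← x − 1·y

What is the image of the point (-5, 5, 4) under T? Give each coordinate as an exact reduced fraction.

T(p) = (23, -16, 15)

T1 reflect across y = 0: (-5, 5, 4) → (-5, -5, 4)
T2 reflect across y = 0: (-5, -5, 4) → (-5, 5, 4)
T3 scale by (-2, -3, 3): (-5, 5, 4) → (10, -15, 12)
T4 translate by (-3, -1, 3): (10, -15, 12) → (7, -16, 15)
T5 shear: x ← x − 1·y: (7, -16, 15) → (23, -16, 15)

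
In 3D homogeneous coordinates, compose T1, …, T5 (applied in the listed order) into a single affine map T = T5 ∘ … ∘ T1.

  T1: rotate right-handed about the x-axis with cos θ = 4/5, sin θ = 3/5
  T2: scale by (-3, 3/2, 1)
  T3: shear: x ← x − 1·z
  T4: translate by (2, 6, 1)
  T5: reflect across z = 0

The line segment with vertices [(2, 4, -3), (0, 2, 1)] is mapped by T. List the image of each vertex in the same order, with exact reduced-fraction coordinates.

image vertices: (-4, 27/2, -1), (0, 15/2, -3)

T1 rotate right-handed about the x-axis with cos θ = 4/5, sin θ = 3/5: (2, 4, -3) → (2, 5, 0); (0, 2, 1) → (0, 1, 2)
T2 scale by (-3, 3/2, 1): (2, 5, 0) → (-6, 15/2, 0); (0, 1, 2) → (0, 3/2, 2)
T3 shear: x ← x − 1·z: (-6, 15/2, 0) → (-6, 15/2, 0); (0, 3/2, 2) → (-2, 3/2, 2)
T4 translate by (2, 6, 1): (-6, 15/2, 0) → (-4, 27/2, 1); (-2, 3/2, 2) → (0, 15/2, 3)
T5 reflect across z = 0: (-4, 27/2, 1) → (-4, 27/2, -1); (0, 15/2, 3) → (0, 15/2, -3)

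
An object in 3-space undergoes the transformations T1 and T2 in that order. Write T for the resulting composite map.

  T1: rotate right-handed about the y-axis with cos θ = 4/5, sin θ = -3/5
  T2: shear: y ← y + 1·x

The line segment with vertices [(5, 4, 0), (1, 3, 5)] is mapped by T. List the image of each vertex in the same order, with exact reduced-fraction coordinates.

image vertices: (4, 8, 3), (-11/5, 4/5, 23/5)

T1 rotate right-handed about the y-axis with cos θ = 4/5, sin θ = -3/5: (5, 4, 0) → (4, 4, 3); (1, 3, 5) → (-11/5, 3, 23/5)
T2 shear: y ← y + 1·x: (4, 4, 3) → (4, 8, 3); (-11/5, 3, 23/5) → (-11/5, 4/5, 23/5)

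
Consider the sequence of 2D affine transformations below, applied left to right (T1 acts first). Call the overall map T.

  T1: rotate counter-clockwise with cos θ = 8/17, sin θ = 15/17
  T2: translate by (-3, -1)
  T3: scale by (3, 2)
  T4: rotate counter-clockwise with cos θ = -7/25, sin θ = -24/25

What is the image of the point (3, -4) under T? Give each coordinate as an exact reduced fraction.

T(p) = (-177/85, -464/85)

T1 rotate counter-clockwise with cos θ = 8/17, sin θ = 15/17: (3, -4) → (84/17, 13/17)
T2 translate by (-3, -1): (84/17, 13/17) → (33/17, -4/17)
T3 scale by (3, 2): (33/17, -4/17) → (99/17, -8/17)
T4 rotate counter-clockwise with cos θ = -7/25, sin θ = -24/25: (99/17, -8/17) → (-177/85, -464/85)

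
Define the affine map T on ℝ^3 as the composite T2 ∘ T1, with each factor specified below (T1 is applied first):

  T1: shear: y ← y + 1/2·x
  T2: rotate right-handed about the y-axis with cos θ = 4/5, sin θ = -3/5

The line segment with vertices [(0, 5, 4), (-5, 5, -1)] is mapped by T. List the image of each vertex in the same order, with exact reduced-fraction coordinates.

T1 shear: y ← y + 1/2·x: (0, 5, 4) → (0, 5, 4); (-5, 5, -1) → (-5, 5/2, -1)
T2 rotate right-handed about the y-axis with cos θ = 4/5, sin θ = -3/5: (0, 5, 4) → (-12/5, 5, 16/5); (-5, 5/2, -1) → (-17/5, 5/2, -19/5)

image vertices: (-12/5, 5, 16/5), (-17/5, 5/2, -19/5)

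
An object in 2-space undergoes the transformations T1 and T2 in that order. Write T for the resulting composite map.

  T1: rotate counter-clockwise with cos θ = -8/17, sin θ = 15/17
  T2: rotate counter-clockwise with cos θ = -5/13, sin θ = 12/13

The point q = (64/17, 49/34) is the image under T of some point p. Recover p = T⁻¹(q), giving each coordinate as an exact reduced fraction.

T1 = [-8/17 -15/17 0; 15/17 -8/17 0; 0 0 1]
T2·T1 = [-140/221 171/221 0; -171/221 -140/221 0; 0 0 1]
det M = 1; M⁻¹ = [-140/221 -171/221 0; 171/221 -140/221 0; 0 0 1]
M⁻¹ · (64/17, 49/34)ᵀ = (-7/2, 2)ᵀ

p = (-7/2, 2)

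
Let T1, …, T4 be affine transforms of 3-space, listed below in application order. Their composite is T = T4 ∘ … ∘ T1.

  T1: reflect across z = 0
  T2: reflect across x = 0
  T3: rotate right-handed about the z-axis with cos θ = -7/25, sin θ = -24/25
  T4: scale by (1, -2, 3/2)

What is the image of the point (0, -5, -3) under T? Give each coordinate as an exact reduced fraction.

T1 reflect across z = 0: (0, -5, -3) → (0, -5, 3)
T2 reflect across x = 0: (0, -5, 3) → (0, -5, 3)
T3 rotate right-handed about the z-axis with cos θ = -7/25, sin θ = -24/25: (0, -5, 3) → (-24/5, 7/5, 3)
T4 scale by (1, -2, 3/2): (-24/5, 7/5, 3) → (-24/5, -14/5, 9/2)

T(p) = (-24/5, -14/5, 9/2)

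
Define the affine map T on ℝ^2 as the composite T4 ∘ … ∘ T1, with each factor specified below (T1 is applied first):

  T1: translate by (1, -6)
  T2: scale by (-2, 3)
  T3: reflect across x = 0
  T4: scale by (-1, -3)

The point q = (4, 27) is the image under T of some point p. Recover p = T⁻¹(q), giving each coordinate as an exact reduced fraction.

T1 = [1 0 1; 0 1 -6; 0 0 1]
T2·T1 = [-2 0 -2; 0 3 -18; 0 0 1]
T3·…·T1 = [2 0 2; 0 3 -18; 0 0 1]
T4·…·T1 = [-2 0 -2; 0 -9 54; 0 0 1]
det M = 18; M⁻¹ = [-1/2 0 -1; 0 -1/9 6; 0 0 1]
M⁻¹ · (4, 27)ᵀ = (-3, 3)ᵀ

p = (-3, 3)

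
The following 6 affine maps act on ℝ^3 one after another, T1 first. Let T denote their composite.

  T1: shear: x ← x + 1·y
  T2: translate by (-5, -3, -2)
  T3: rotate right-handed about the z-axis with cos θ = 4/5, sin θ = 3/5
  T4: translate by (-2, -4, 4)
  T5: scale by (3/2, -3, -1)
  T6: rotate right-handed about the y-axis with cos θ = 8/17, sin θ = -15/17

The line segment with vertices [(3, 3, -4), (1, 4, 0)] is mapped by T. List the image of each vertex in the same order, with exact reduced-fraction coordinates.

T1 shear: x ← x + 1·y: (3, 3, -4) → (6, 3, -4); (1, 4, 0) → (5, 4, 0)
T2 translate by (-5, -3, -2): (6, 3, -4) → (1, 0, -6); (5, 4, 0) → (0, 1, -2)
T3 rotate right-handed about the z-axis with cos θ = 4/5, sin θ = 3/5: (1, 0, -6) → (4/5, 3/5, -6); (0, 1, -2) → (-3/5, 4/5, -2)
T4 translate by (-2, -4, 4): (4/5, 3/5, -6) → (-6/5, -17/5, -2); (-3/5, 4/5, -2) → (-13/5, -16/5, 2)
T5 scale by (3/2, -3, -1): (-6/5, -17/5, -2) → (-9/5, 51/5, 2); (-13/5, -16/5, 2) → (-39/10, 48/5, -2)
T6 rotate right-handed about the y-axis with cos θ = 8/17, sin θ = -15/17: (-9/5, 51/5, 2) → (-222/85, 51/5, -11/17); (-39/10, 48/5, -2) → (-6/85, 48/5, -149/34)

image vertices: (-222/85, 51/5, -11/17), (-6/85, 48/5, -149/34)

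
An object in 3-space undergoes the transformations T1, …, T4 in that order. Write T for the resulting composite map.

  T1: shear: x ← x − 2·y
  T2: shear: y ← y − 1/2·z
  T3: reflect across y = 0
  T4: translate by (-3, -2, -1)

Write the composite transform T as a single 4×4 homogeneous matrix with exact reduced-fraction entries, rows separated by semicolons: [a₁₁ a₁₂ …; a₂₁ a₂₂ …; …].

T1 = [1 -2 0 0; 0 1 0 0; 0 0 1 0; 0 0 0 1]
T2·T1 = [1 -2 0 0; 0 1 -1/2 0; 0 0 1 0; 0 0 0 1]
T3·…·T1 = [1 -2 0 0; 0 -1 1/2 0; 0 0 1 0; 0 0 0 1]
T4·…·T1 = [1 -2 0 -3; 0 -1 1/2 -2; 0 0 1 -1; 0 0 0 1]

T = [1 -2 0 -3; 0 -1 1/2 -2; 0 0 1 -1; 0 0 0 1]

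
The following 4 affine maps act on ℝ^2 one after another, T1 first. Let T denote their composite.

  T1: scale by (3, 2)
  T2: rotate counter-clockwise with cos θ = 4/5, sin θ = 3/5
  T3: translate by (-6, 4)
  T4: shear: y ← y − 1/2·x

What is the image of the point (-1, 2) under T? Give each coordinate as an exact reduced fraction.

T(p) = (-54/5, 54/5)

T1 scale by (3, 2): (-1, 2) → (-3, 4)
T2 rotate counter-clockwise with cos θ = 4/5, sin θ = 3/5: (-3, 4) → (-24/5, 7/5)
T3 translate by (-6, 4): (-24/5, 7/5) → (-54/5, 27/5)
T4 shear: y ← y − 1/2·x: (-54/5, 27/5) → (-54/5, 54/5)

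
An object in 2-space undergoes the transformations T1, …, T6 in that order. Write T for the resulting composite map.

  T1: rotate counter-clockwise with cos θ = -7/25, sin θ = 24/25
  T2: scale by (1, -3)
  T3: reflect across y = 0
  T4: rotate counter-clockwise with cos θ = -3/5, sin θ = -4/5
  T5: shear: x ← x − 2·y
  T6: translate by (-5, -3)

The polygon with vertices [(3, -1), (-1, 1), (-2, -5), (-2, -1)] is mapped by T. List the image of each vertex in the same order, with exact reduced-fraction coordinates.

image vertices: (352/25, -1098/125), (-328/25, -28/125), (-69/25, -794/125), (-333/25, -158/125)

T1 rotate counter-clockwise with cos θ = -7/25, sin θ = 24/25: (3, -1) → (3/25, 79/25); (-1, 1) → (-17/25, -31/25); (-2, -5) → (134/25, -13/25); (-2, -1) → (38/25, -41/25)
T2 scale by (1, -3): (3/25, 79/25) → (3/25, -237/25); (-17/25, -31/25) → (-17/25, 93/25); (134/25, -13/25) → (134/25, 39/25); (38/25, -41/25) → (38/25, 123/25)
T3 reflect across y = 0: (3/25, -237/25) → (3/25, 237/25); (-17/25, 93/25) → (-17/25, -93/25); (134/25, 39/25) → (134/25, -39/25); (38/25, 123/25) → (38/25, -123/25)
T4 rotate counter-clockwise with cos θ = -3/5, sin θ = -4/5: (3/25, 237/25) → (939/125, -723/125); (-17/25, -93/25) → (-321/125, 347/125); (134/25, -39/25) → (-558/125, -419/125); (38/25, -123/25) → (-606/125, 217/125)
T5 shear: x ← x − 2·y: (939/125, -723/125) → (477/25, -723/125); (-321/125, 347/125) → (-203/25, 347/125); (-558/125, -419/125) → (56/25, -419/125); (-606/125, 217/125) → (-208/25, 217/125)
T6 translate by (-5, -3): (477/25, -723/125) → (352/25, -1098/125); (-203/25, 347/125) → (-328/25, -28/125); (56/25, -419/125) → (-69/25, -794/125); (-208/25, 217/125) → (-333/25, -158/125)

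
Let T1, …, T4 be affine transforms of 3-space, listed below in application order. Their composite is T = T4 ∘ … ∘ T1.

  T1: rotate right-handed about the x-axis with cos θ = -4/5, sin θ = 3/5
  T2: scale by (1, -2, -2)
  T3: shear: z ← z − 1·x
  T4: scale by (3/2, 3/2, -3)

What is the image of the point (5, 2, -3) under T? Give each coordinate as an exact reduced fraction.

T(p) = (15/2, -3/5, 183/5)

T1 rotate right-handed about the x-axis with cos θ = -4/5, sin θ = 3/5: (5, 2, -3) → (5, 1/5, 18/5)
T2 scale by (1, -2, -2): (5, 1/5, 18/5) → (5, -2/5, -36/5)
T3 shear: z ← z − 1·x: (5, -2/5, -36/5) → (5, -2/5, -61/5)
T4 scale by (3/2, 3/2, -3): (5, -2/5, -61/5) → (15/2, -3/5, 183/5)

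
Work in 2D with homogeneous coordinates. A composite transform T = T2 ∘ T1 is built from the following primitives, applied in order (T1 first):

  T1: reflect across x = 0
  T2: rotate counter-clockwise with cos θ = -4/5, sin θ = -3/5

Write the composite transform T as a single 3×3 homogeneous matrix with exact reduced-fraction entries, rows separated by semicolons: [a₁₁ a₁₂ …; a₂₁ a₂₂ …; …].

T1 = [-1 0 0; 0 1 0; 0 0 1]
T2·T1 = [4/5 3/5 0; 3/5 -4/5 0; 0 0 1]

T = [4/5 3/5 0; 3/5 -4/5 0; 0 0 1]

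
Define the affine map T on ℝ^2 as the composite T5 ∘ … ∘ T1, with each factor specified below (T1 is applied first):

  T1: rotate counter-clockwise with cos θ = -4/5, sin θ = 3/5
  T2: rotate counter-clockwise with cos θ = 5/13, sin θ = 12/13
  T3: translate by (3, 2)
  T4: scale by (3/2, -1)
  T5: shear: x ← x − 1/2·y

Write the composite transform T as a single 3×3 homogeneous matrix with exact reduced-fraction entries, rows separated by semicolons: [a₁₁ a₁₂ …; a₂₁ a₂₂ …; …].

T = [-201/130 43/130 11/2; 33/65 56/65 -2; 0 0 1]

T1 = [-4/5 -3/5 0; 3/5 -4/5 0; 0 0 1]
T2·T1 = [-56/65 33/65 0; -33/65 -56/65 0; 0 0 1]
T3·…·T1 = [-56/65 33/65 3; -33/65 -56/65 2; 0 0 1]
T4·…·T1 = [-84/65 99/130 9/2; 33/65 56/65 -2; 0 0 1]
T5·…·T1 = [-201/130 43/130 11/2; 33/65 56/65 -2; 0 0 1]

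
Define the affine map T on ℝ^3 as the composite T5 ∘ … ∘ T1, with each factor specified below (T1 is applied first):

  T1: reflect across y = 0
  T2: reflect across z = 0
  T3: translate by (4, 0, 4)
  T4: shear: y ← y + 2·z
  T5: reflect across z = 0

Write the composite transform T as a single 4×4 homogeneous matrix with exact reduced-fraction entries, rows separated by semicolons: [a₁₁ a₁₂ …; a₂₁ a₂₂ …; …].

T = [1 0 0 4; 0 -1 -2 8; 0 0 1 -4; 0 0 0 1]

T1 = [1 0 0 0; 0 -1 0 0; 0 0 1 0; 0 0 0 1]
T2·T1 = [1 0 0 0; 0 -1 0 0; 0 0 -1 0; 0 0 0 1]
T3·…·T1 = [1 0 0 4; 0 -1 0 0; 0 0 -1 4; 0 0 0 1]
T4·…·T1 = [1 0 0 4; 0 -1 -2 8; 0 0 -1 4; 0 0 0 1]
T5·…·T1 = [1 0 0 4; 0 -1 -2 8; 0 0 1 -4; 0 0 0 1]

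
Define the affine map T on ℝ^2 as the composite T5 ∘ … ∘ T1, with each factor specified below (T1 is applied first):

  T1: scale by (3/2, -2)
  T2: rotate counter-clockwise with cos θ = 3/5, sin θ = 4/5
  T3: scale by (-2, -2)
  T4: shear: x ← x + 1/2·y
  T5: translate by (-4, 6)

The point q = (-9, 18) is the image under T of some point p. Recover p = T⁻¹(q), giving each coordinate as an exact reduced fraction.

p = (-1, 4)

T1 = [3/2 0 0; 0 -2 0; 0 0 1]
T2·T1 = [9/10 8/5 0; 6/5 -6/5 0; 0 0 1]
T3·…·T1 = [-9/5 -16/5 0; -12/5 12/5 0; 0 0 1]
T4·…·T1 = [-3 -2 0; -12/5 12/5 0; 0 0 1]
T5·…·T1 = [-3 -2 -4; -12/5 12/5 6; 0 0 1]
det M = -12; M⁻¹ = [-1/5 -1/6 1/5; -1/5 1/4 -23/10; 0 0 1]
M⁻¹ · (-9, 18)ᵀ = (-1, 4)ᵀ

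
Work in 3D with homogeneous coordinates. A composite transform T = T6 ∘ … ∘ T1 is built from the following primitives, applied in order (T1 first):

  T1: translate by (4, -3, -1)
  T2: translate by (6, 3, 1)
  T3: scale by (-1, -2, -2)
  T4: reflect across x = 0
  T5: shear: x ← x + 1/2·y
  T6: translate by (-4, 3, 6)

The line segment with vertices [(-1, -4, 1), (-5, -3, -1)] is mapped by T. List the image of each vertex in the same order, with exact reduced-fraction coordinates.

T1 translate by (4, -3, -1): (-1, -4, 1) → (3, -7, 0); (-5, -3, -1) → (-1, -6, -2)
T2 translate by (6, 3, 1): (3, -7, 0) → (9, -4, 1); (-1, -6, -2) → (5, -3, -1)
T3 scale by (-1, -2, -2): (9, -4, 1) → (-9, 8, -2); (5, -3, -1) → (-5, 6, 2)
T4 reflect across x = 0: (-9, 8, -2) → (9, 8, -2); (-5, 6, 2) → (5, 6, 2)
T5 shear: x ← x + 1/2·y: (9, 8, -2) → (13, 8, -2); (5, 6, 2) → (8, 6, 2)
T6 translate by (-4, 3, 6): (13, 8, -2) → (9, 11, 4); (8, 6, 2) → (4, 9, 8)

image vertices: (9, 11, 4), (4, 9, 8)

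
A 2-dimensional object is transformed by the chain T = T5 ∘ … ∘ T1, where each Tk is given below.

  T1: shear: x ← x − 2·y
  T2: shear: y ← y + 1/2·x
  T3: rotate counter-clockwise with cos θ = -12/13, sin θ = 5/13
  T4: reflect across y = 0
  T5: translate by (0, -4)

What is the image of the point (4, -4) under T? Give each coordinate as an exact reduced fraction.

T1 shear: x ← x − 2·y: (4, -4) → (12, -4)
T2 shear: y ← y + 1/2·x: (12, -4) → (12, 2)
T3 rotate counter-clockwise with cos θ = -12/13, sin θ = 5/13: (12, 2) → (-154/13, 36/13)
T4 reflect across y = 0: (-154/13, 36/13) → (-154/13, -36/13)
T5 translate by (0, -4): (-154/13, -36/13) → (-154/13, -88/13)

T(p) = (-154/13, -88/13)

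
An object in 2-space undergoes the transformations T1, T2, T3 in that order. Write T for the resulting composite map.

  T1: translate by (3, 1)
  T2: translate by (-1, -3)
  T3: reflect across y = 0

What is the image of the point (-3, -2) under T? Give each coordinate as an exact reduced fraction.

T1 translate by (3, 1): (-3, -2) → (0, -1)
T2 translate by (-1, -3): (0, -1) → (-1, -4)
T3 reflect across y = 0: (-1, -4) → (-1, 4)

T(p) = (-1, 4)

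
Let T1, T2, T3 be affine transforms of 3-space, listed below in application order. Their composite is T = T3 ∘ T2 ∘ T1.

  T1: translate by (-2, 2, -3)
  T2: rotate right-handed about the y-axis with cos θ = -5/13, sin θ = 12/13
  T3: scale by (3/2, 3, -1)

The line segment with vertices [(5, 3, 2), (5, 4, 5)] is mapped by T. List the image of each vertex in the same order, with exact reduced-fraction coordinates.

image vertices: (-81/26, 15, 31/13), (27/26, 18, 46/13)

T1 translate by (-2, 2, -3): (5, 3, 2) → (3, 5, -1); (5, 4, 5) → (3, 6, 2)
T2 rotate right-handed about the y-axis with cos θ = -5/13, sin θ = 12/13: (3, 5, -1) → (-27/13, 5, -31/13); (3, 6, 2) → (9/13, 6, -46/13)
T3 scale by (3/2, 3, -1): (-27/13, 5, -31/13) → (-81/26, 15, 31/13); (9/13, 6, -46/13) → (27/26, 18, 46/13)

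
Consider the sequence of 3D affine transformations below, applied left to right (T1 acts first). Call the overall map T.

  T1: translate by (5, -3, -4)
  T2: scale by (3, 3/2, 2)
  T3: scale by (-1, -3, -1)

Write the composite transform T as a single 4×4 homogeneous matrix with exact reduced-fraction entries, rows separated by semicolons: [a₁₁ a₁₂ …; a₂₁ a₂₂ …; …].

T1 = [1 0 0 5; 0 1 0 -3; 0 0 1 -4; 0 0 0 1]
T2·T1 = [3 0 0 15; 0 3/2 0 -9/2; 0 0 2 -8; 0 0 0 1]
T3·…·T1 = [-3 0 0 -15; 0 -9/2 0 27/2; 0 0 -2 8; 0 0 0 1]

T = [-3 0 0 -15; 0 -9/2 0 27/2; 0 0 -2 8; 0 0 0 1]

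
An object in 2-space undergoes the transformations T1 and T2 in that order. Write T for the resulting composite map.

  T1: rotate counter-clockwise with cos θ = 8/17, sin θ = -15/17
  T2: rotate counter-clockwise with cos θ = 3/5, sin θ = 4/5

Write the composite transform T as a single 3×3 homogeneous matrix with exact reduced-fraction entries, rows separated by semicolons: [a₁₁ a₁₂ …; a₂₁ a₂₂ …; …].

T1 = [8/17 15/17 0; -15/17 8/17 0; 0 0 1]
T2·T1 = [84/85 13/85 0; -13/85 84/85 0; 0 0 1]

T = [84/85 13/85 0; -13/85 84/85 0; 0 0 1]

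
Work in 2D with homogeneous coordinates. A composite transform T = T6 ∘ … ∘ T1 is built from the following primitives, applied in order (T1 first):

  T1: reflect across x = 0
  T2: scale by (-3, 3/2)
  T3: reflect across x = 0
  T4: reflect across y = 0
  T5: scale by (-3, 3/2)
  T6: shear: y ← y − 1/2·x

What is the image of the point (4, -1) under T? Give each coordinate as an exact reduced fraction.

T(p) = (36, -63/4)

T1 reflect across x = 0: (4, -1) → (-4, -1)
T2 scale by (-3, 3/2): (-4, -1) → (12, -3/2)
T3 reflect across x = 0: (12, -3/2) → (-12, -3/2)
T4 reflect across y = 0: (-12, -3/2) → (-12, 3/2)
T5 scale by (-3, 3/2): (-12, 3/2) → (36, 9/4)
T6 shear: y ← y − 1/2·x: (36, 9/4) → (36, -63/4)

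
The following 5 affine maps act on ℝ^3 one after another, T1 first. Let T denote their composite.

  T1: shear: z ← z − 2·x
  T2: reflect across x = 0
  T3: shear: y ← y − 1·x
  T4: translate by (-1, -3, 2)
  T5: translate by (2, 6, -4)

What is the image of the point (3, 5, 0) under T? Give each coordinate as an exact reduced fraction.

T(p) = (-2, 11, -8)

T1 shear: z ← z − 2·x: (3, 5, 0) → (3, 5, -6)
T2 reflect across x = 0: (3, 5, -6) → (-3, 5, -6)
T3 shear: y ← y − 1·x: (-3, 5, -6) → (-3, 8, -6)
T4 translate by (-1, -3, 2): (-3, 8, -6) → (-4, 5, -4)
T5 translate by (2, 6, -4): (-4, 5, -4) → (-2, 11, -8)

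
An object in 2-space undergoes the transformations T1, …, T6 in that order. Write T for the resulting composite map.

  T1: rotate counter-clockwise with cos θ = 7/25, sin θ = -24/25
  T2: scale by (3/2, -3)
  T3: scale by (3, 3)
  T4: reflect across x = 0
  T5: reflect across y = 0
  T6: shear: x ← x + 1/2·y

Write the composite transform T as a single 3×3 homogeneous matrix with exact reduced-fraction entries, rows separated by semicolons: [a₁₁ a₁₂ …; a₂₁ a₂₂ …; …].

T = [-279/50 -153/50 0; -216/25 63/25 0; 0 0 1]

T1 = [7/25 24/25 0; -24/25 7/25 0; 0 0 1]
T2·T1 = [21/50 36/25 0; 72/25 -21/25 0; 0 0 1]
T3·…·T1 = [63/50 108/25 0; 216/25 -63/25 0; 0 0 1]
T4·…·T1 = [-63/50 -108/25 0; 216/25 -63/25 0; 0 0 1]
T5·…·T1 = [-63/50 -108/25 0; -216/25 63/25 0; 0 0 1]
T6·…·T1 = [-279/50 -153/50 0; -216/25 63/25 0; 0 0 1]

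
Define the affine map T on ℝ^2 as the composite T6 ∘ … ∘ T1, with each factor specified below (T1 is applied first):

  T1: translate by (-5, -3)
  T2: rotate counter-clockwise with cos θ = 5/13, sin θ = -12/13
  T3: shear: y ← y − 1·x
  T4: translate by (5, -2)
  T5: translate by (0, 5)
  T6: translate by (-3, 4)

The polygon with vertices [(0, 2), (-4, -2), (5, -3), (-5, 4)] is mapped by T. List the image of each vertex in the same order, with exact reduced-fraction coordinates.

image vertices: (-11/13, 183/13), (-79/13, 279/13), (-46/13, 133/13), (-12/13, 254/13)

T1 translate by (-5, -3): (0, 2) → (-5, -1); (-4, -2) → (-9, -5); (5, -3) → (0, -6); (-5, 4) → (-10, 1)
T2 rotate counter-clockwise with cos θ = 5/13, sin θ = -12/13: (-5, -1) → (-37/13, 55/13); (-9, -5) → (-105/13, 83/13); (0, -6) → (-72/13, -30/13); (-10, 1) → (-38/13, 125/13)
T3 shear: y ← y − 1·x: (-37/13, 55/13) → (-37/13, 92/13); (-105/13, 83/13) → (-105/13, 188/13); (-72/13, -30/13) → (-72/13, 42/13); (-38/13, 125/13) → (-38/13, 163/13)
T4 translate by (5, -2): (-37/13, 92/13) → (28/13, 66/13); (-105/13, 188/13) → (-40/13, 162/13); (-72/13, 42/13) → (-7/13, 16/13); (-38/13, 163/13) → (27/13, 137/13)
T5 translate by (0, 5): (28/13, 66/13) → (28/13, 131/13); (-40/13, 162/13) → (-40/13, 227/13); (-7/13, 16/13) → (-7/13, 81/13); (27/13, 137/13) → (27/13, 202/13)
T6 translate by (-3, 4): (28/13, 131/13) → (-11/13, 183/13); (-40/13, 227/13) → (-79/13, 279/13); (-7/13, 81/13) → (-46/13, 133/13); (27/13, 202/13) → (-12/13, 254/13)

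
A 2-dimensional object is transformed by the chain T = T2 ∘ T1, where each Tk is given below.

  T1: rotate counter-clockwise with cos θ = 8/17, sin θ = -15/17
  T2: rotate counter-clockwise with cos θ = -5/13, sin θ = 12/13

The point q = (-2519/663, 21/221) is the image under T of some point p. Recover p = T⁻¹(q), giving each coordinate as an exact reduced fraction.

p = (-7/3, 3)

T1 = [8/17 15/17 0; -15/17 8/17 0; 0 0 1]
T2·T1 = [140/221 -171/221 0; 171/221 140/221 0; 0 0 1]
det M = 1; M⁻¹ = [140/221 171/221 0; -171/221 140/221 0; 0 0 1]
M⁻¹ · (-2519/663, 21/221)ᵀ = (-7/3, 3)ᵀ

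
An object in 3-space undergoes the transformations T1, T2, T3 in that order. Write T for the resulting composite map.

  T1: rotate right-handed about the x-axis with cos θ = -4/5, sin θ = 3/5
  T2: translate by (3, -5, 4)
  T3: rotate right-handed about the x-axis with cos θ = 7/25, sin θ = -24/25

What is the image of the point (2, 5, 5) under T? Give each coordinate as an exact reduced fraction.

T(p) = (5, -12/25, 309/25)

T1 rotate right-handed about the x-axis with cos θ = -4/5, sin θ = 3/5: (2, 5, 5) → (2, -7, -1)
T2 translate by (3, -5, 4): (2, -7, -1) → (5, -12, 3)
T3 rotate right-handed about the x-axis with cos θ = 7/25, sin θ = -24/25: (5, -12, 3) → (5, -12/25, 309/25)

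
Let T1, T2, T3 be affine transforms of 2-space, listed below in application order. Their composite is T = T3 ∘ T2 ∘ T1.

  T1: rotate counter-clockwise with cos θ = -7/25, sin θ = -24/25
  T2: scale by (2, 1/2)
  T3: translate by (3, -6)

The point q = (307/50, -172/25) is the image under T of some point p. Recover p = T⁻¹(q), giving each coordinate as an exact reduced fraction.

T1 = [-7/25 24/25 0; -24/25 -7/25 0; 0 0 1]
T2·T1 = [-14/25 48/25 0; -12/25 -7/50 0; 0 0 1]
T3·…·T1 = [-14/25 48/25 3; -12/25 -7/50 -6; 0 0 1]
det M = 1; M⁻¹ = [-7/50 -48/25 -111/10; 12/25 -14/25 -24/5; 0 0 1]
M⁻¹ · (307/50, -172/25)ᵀ = (5/4, 2)ᵀ

p = (5/4, 2)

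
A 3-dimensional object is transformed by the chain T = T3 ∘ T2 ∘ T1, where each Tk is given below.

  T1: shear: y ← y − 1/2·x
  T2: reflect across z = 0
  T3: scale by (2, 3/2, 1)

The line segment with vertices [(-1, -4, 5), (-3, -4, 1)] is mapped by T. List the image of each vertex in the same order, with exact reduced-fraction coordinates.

image vertices: (-2, -21/4, -5), (-6, -15/4, -1)

T1 shear: y ← y − 1/2·x: (-1, -4, 5) → (-1, -7/2, 5); (-3, -4, 1) → (-3, -5/2, 1)
T2 reflect across z = 0: (-1, -7/2, 5) → (-1, -7/2, -5); (-3, -5/2, 1) → (-3, -5/2, -1)
T3 scale by (2, 3/2, 1): (-1, -7/2, -5) → (-2, -21/4, -5); (-3, -5/2, -1) → (-6, -15/4, -1)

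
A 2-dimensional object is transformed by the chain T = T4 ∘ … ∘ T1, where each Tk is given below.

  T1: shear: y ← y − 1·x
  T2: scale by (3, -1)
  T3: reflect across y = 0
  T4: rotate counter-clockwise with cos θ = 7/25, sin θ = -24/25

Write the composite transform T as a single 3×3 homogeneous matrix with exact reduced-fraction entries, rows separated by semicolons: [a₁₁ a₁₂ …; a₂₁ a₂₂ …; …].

T1 = [1 0 0; -1 1 0; 0 0 1]
T2·T1 = [3 0 0; 1 -1 0; 0 0 1]
T3·…·T1 = [3 0 0; -1 1 0; 0 0 1]
T4·…·T1 = [-3/25 24/25 0; -79/25 7/25 0; 0 0 1]

T = [-3/25 24/25 0; -79/25 7/25 0; 0 0 1]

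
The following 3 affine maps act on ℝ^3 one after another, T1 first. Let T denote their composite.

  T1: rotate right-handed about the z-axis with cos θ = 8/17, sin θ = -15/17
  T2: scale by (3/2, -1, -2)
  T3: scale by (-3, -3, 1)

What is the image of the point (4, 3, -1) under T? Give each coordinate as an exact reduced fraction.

T(p) = (-693/34, -108/17, 2)

T1 rotate right-handed about the z-axis with cos θ = 8/17, sin θ = -15/17: (4, 3, -1) → (77/17, -36/17, -1)
T2 scale by (3/2, -1, -2): (77/17, -36/17, -1) → (231/34, 36/17, 2)
T3 scale by (-3, -3, 1): (231/34, 36/17, 2) → (-693/34, -108/17, 2)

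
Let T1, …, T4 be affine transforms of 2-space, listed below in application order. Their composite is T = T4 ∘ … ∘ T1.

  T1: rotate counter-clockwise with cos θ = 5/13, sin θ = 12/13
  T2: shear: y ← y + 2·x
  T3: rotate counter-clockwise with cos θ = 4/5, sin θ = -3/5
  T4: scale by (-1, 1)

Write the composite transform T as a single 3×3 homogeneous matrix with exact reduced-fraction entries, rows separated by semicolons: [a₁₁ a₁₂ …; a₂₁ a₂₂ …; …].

T = [-86/65 21/13 0; 73/65 -8/13 0; 0 0 1]

T1 = [5/13 -12/13 0; 12/13 5/13 0; 0 0 1]
T2·T1 = [5/13 -12/13 0; 22/13 -19/13 0; 0 0 1]
T3·…·T1 = [86/65 -21/13 0; 73/65 -8/13 0; 0 0 1]
T4·…·T1 = [-86/65 21/13 0; 73/65 -8/13 0; 0 0 1]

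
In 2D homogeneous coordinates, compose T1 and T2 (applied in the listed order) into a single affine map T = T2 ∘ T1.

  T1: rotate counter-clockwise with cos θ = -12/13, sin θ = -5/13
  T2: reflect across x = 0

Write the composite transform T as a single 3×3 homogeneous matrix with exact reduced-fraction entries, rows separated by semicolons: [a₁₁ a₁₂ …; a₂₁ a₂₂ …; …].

T = [12/13 -5/13 0; -5/13 -12/13 0; 0 0 1]

T1 = [-12/13 5/13 0; -5/13 -12/13 0; 0 0 1]
T2·T1 = [12/13 -5/13 0; -5/13 -12/13 0; 0 0 1]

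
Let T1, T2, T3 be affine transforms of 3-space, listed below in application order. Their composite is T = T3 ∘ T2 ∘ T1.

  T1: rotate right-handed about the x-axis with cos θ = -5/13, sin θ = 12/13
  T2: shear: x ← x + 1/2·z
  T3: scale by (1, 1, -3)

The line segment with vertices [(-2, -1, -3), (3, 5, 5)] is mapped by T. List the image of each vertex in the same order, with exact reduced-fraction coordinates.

T1 rotate right-handed about the x-axis with cos θ = -5/13, sin θ = 12/13: (-2, -1, -3) → (-2, 41/13, 3/13); (3, 5, 5) → (3, -85/13, 35/13)
T2 shear: x ← x + 1/2·z: (-2, 41/13, 3/13) → (-49/26, 41/13, 3/13); (3, -85/13, 35/13) → (113/26, -85/13, 35/13)
T3 scale by (1, 1, -3): (-49/26, 41/13, 3/13) → (-49/26, 41/13, -9/13); (113/26, -85/13, 35/13) → (113/26, -85/13, -105/13)

image vertices: (-49/26, 41/13, -9/13), (113/26, -85/13, -105/13)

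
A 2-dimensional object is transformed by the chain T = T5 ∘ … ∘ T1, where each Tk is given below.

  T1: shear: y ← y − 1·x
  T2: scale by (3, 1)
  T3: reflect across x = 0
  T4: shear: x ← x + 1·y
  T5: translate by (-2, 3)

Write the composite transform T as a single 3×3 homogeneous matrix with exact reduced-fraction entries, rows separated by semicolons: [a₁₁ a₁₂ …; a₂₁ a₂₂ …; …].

T = [-4 1 -2; -1 1 3; 0 0 1]

T1 = [1 0 0; -1 1 0; 0 0 1]
T2·T1 = [3 0 0; -1 1 0; 0 0 1]
T3·…·T1 = [-3 0 0; -1 1 0; 0 0 1]
T4·…·T1 = [-4 1 0; -1 1 0; 0 0 1]
T5·…·T1 = [-4 1 -2; -1 1 3; 0 0 1]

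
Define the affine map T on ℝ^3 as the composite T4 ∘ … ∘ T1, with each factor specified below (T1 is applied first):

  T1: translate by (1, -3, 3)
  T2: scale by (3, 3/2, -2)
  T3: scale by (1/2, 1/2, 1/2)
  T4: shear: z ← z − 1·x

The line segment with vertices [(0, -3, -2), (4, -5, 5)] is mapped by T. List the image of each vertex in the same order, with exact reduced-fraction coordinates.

T1 translate by (1, -3, 3): (0, -3, -2) → (1, -6, 1); (4, -5, 5) → (5, -8, 8)
T2 scale by (3, 3/2, -2): (1, -6, 1) → (3, -9, -2); (5, -8, 8) → (15, -12, -16)
T3 scale by (1/2, 1/2, 1/2): (3, -9, -2) → (3/2, -9/2, -1); (15, -12, -16) → (15/2, -6, -8)
T4 shear: z ← z − 1·x: (3/2, -9/2, -1) → (3/2, -9/2, -5/2); (15/2, -6, -8) → (15/2, -6, -31/2)

image vertices: (3/2, -9/2, -5/2), (15/2, -6, -31/2)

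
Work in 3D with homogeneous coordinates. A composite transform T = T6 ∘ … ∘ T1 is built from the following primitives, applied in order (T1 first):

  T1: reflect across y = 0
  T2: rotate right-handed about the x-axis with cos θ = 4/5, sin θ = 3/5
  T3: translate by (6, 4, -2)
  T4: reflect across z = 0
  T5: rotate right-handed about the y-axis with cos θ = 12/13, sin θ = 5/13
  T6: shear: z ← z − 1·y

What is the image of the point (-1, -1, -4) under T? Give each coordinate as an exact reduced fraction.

T1 reflect across y = 0: (-1, -1, -4) → (-1, 1, -4)
T2 rotate right-handed about the x-axis with cos θ = 4/5, sin θ = 3/5: (-1, 1, -4) → (-1, 16/5, -13/5)
T3 translate by (6, 4, -2): (-1, 16/5, -13/5) → (5, 36/5, -23/5)
T4 reflect across z = 0: (5, 36/5, -23/5) → (5, 36/5, 23/5)
T5 rotate right-handed about the y-axis with cos θ = 12/13, sin θ = 5/13: (5, 36/5, 23/5) → (83/13, 36/5, 151/65)
T6 shear: z ← z − 1·y: (83/13, 36/5, 151/65) → (83/13, 36/5, -317/65)

T(p) = (83/13, 36/5, -317/65)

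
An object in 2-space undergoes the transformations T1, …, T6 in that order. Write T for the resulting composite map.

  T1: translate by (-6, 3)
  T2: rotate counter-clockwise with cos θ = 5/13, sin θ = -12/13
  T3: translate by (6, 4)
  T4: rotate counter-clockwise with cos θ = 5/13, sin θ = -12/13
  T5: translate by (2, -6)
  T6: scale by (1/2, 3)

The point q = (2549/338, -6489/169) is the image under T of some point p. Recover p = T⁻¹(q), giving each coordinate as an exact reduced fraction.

T1 = [1 0 -6; 0 1 3; 0 0 1]
T2·T1 = [5/13 12/13 6/13; -12/13 5/13 87/13; 0 0 1]
T3·…·T1 = [5/13 12/13 84/13; -12/13 5/13 139/13; 0 0 1]
T4·…·T1 = [-119/169 120/169 2088/169; -120/169 -119/169 -313/169; 0 0 1]
T5·…·T1 = [-119/169 120/169 2426/169; -120/169 -119/169 -1327/169; 0 0 1]
T6·…·T1 = [-119/338 60/169 1213/169; -360/169 -357/169 -3981/169; 0 0 1]
det M = 3/2; M⁻¹ = [-238/169 -40/169 766/169; 240/169 -119/507 -2657/169; 0 0 1]
M⁻¹ · (2549/338, -6489/169)ᵀ = (3, 4)ᵀ

p = (3, 4)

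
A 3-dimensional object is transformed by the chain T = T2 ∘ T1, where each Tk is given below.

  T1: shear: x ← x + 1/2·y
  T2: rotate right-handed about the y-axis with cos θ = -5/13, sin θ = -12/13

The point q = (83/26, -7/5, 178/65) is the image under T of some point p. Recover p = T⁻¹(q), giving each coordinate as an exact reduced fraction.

p = (2, -7/5, -4)

T1 = [1 1/2 0 0; 0 1 0 0; 0 0 1 0; 0 0 0 1]
T2·T1 = [-5/13 -5/26 -12/13 0; 0 1 0 0; 12/13 6/13 -5/13 0; 0 0 0 1]
det M = 1; M⁻¹ = [-5/13 -1/2 12/13 0; 0 1 0 0; -12/13 0 -5/13 0; 0 0 0 1]
M⁻¹ · (83/26, -7/5, 178/65)ᵀ = (2, -7/5, -4)ᵀ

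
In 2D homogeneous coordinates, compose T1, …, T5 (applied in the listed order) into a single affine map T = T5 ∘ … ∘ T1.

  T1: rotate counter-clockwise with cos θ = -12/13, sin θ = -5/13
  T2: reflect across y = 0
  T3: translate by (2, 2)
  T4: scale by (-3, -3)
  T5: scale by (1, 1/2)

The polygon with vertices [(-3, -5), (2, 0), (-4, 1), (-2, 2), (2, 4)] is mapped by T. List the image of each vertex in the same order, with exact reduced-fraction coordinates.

T1 rotate counter-clockwise with cos θ = -12/13, sin θ = -5/13: (-3, -5) → (11/13, 75/13); (2, 0) → (-24/13, -10/13); (-4, 1) → (53/13, 8/13); (-2, 2) → (34/13, -14/13); (2, 4) → (-4/13, -58/13)
T2 reflect across y = 0: (11/13, 75/13) → (11/13, -75/13); (-24/13, -10/13) → (-24/13, 10/13); (53/13, 8/13) → (53/13, -8/13); (34/13, -14/13) → (34/13, 14/13); (-4/13, -58/13) → (-4/13, 58/13)
T3 translate by (2, 2): (11/13, -75/13) → (37/13, -49/13); (-24/13, 10/13) → (2/13, 36/13); (53/13, -8/13) → (79/13, 18/13); (34/13, 14/13) → (60/13, 40/13); (-4/13, 58/13) → (22/13, 84/13)
T4 scale by (-3, -3): (37/13, -49/13) → (-111/13, 147/13); (2/13, 36/13) → (-6/13, -108/13); (79/13, 18/13) → (-237/13, -54/13); (60/13, 40/13) → (-180/13, -120/13); (22/13, 84/13) → (-66/13, -252/13)
T5 scale by (1, 1/2): (-111/13, 147/13) → (-111/13, 147/26); (-6/13, -108/13) → (-6/13, -54/13); (-237/13, -54/13) → (-237/13, -27/13); (-180/13, -120/13) → (-180/13, -60/13); (-66/13, -252/13) → (-66/13, -126/13)

image vertices: (-111/13, 147/26), (-6/13, -54/13), (-237/13, -27/13), (-180/13, -60/13), (-66/13, -126/13)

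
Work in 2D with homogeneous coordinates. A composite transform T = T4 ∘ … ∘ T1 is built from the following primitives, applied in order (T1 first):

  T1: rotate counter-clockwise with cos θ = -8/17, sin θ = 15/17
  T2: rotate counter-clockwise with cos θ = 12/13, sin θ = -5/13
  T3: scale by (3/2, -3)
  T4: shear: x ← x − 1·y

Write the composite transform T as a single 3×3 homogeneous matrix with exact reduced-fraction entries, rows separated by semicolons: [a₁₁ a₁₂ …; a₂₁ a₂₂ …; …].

T1 = [-8/17 -15/17 0; 15/17 -8/17 0; 0 0 1]
T2·T1 = [-21/221 -220/221 0; 220/221 -21/221 0; 0 0 1]
T3·…·T1 = [-63/442 -330/221 0; -660/221 63/221 0; 0 0 1]
T4·…·T1 = [1257/442 -393/221 0; -660/221 63/221 0; 0 0 1]

T = [1257/442 -393/221 0; -660/221 63/221 0; 0 0 1]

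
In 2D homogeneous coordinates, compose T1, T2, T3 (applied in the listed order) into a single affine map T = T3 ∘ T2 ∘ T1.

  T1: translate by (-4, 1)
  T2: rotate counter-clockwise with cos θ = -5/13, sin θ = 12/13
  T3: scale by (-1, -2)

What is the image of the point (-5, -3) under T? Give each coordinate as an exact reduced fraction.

T1 translate by (-4, 1): (-5, -3) → (-9, -2)
T2 rotate counter-clockwise with cos θ = -5/13, sin θ = 12/13: (-9, -2) → (69/13, -98/13)
T3 scale by (-1, -2): (69/13, -98/13) → (-69/13, 196/13)

T(p) = (-69/13, 196/13)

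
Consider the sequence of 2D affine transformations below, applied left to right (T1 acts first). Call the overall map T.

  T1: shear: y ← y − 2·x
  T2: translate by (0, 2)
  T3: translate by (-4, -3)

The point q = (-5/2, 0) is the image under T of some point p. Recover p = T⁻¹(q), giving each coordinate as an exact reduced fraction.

T1 = [1 0 0; -2 1 0; 0 0 1]
T2·T1 = [1 0 0; -2 1 2; 0 0 1]
T3·…·T1 = [1 0 -4; -2 1 -1; 0 0 1]
det M = 1; M⁻¹ = [1 0 4; 2 1 9; 0 0 1]
M⁻¹ · (-5/2, 0)ᵀ = (3/2, 4)ᵀ

p = (3/2, 4)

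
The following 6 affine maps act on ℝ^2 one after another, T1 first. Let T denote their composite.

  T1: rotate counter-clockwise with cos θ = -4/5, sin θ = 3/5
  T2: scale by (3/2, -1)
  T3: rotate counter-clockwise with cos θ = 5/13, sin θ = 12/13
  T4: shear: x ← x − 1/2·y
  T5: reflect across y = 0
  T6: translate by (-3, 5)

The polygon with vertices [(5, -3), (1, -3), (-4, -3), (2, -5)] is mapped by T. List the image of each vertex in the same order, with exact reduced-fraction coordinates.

image vertices: (213/65, 658/65), (3/13, 62/13), (-93/26, -25/13), (343/130, 329/65)

T1 rotate counter-clockwise with cos θ = -4/5, sin θ = 3/5: (5, -3) → (-11/5, 27/5); (1, -3) → (1, 3); (-4, -3) → (5, 0); (2, -5) → (7/5, 26/5)
T2 scale by (3/2, -1): (-11/5, 27/5) → (-33/10, -27/5); (1, 3) → (3/2, -3); (5, 0) → (15/2, 0); (7/5, 26/5) → (21/10, -26/5)
T3 rotate counter-clockwise with cos θ = 5/13, sin θ = 12/13: (-33/10, -27/5) → (483/130, -333/65); (3/2, -3) → (87/26, 3/13); (15/2, 0) → (75/26, 90/13); (21/10, -26/5) → (729/130, -4/65)
T4 shear: x ← x − 1/2·y: (483/130, -333/65) → (408/65, -333/65); (87/26, 3/13) → (42/13, 3/13); (75/26, 90/13) → (-15/26, 90/13); (729/130, -4/65) → (733/130, -4/65)
T5 reflect across y = 0: (408/65, -333/65) → (408/65, 333/65); (42/13, 3/13) → (42/13, -3/13); (-15/26, 90/13) → (-15/26, -90/13); (733/130, -4/65) → (733/130, 4/65)
T6 translate by (-3, 5): (408/65, 333/65) → (213/65, 658/65); (42/13, -3/13) → (3/13, 62/13); (-15/26, -90/13) → (-93/26, -25/13); (733/130, 4/65) → (343/130, 329/65)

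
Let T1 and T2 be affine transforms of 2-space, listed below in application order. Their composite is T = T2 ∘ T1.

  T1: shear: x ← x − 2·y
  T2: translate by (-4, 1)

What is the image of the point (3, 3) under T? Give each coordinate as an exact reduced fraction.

T(p) = (-7, 4)

T1 shear: x ← x − 2·y: (3, 3) → (-3, 3)
T2 translate by (-4, 1): (-3, 3) → (-7, 4)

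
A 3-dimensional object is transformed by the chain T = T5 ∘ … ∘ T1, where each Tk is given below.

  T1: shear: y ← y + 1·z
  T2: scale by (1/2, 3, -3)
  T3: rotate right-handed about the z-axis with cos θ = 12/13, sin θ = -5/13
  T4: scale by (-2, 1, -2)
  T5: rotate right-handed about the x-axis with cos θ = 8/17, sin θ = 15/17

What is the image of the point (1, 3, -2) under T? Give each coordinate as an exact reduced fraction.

T1 shear: y ← y + 1·z: (1, 3, -2) → (1, 1, -2)
T2 scale by (1/2, 3, -3): (1, 1, -2) → (1/2, 3, 6)
T3 rotate right-handed about the z-axis with cos θ = 12/13, sin θ = -5/13: (1/2, 3, 6) → (21/13, 67/26, 6)
T4 scale by (-2, 1, -2): (21/13, 67/26, 6) → (-42/13, 67/26, -12)
T5 rotate right-handed about the x-axis with cos θ = 8/17, sin θ = 15/17: (-42/13, 67/26, -12) → (-42/13, 2608/221, -1491/442)

T(p) = (-42/13, 2608/221, -1491/442)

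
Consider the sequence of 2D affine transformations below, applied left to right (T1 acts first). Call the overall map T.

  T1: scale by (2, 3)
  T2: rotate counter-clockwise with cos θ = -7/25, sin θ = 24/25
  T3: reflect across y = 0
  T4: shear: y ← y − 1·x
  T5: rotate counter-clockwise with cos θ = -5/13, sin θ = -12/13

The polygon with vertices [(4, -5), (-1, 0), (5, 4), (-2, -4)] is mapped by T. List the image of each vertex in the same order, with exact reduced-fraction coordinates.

image vertices: (-8732/325, -643/325), (26/25, -26/25), (4214/325, 3286/325), (-5228/325, -2272/325)

T1 scale by (2, 3): (4, -5) → (8, -15); (-1, 0) → (-2, 0); (5, 4) → (10, 12); (-2, -4) → (-4, -12)
T2 rotate counter-clockwise with cos θ = -7/25, sin θ = 24/25: (8, -15) → (304/25, 297/25); (-2, 0) → (14/25, -48/25); (10, 12) → (-358/25, 156/25); (-4, -12) → (316/25, -12/25)
T3 reflect across y = 0: (304/25, 297/25) → (304/25, -297/25); (14/25, -48/25) → (14/25, 48/25); (-358/25, 156/25) → (-358/25, -156/25); (316/25, -12/25) → (316/25, 12/25)
T4 shear: y ← y − 1·x: (304/25, -297/25) → (304/25, -601/25); (14/25, 48/25) → (14/25, 34/25); (-358/25, -156/25) → (-358/25, 202/25); (316/25, 12/25) → (316/25, -304/25)
T5 rotate counter-clockwise with cos θ = -5/13, sin θ = -12/13: (304/25, -601/25) → (-8732/325, -643/325); (14/25, 34/25) → (26/25, -26/25); (-358/25, 202/25) → (4214/325, 3286/325); (316/25, -304/25) → (-5228/325, -2272/325)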